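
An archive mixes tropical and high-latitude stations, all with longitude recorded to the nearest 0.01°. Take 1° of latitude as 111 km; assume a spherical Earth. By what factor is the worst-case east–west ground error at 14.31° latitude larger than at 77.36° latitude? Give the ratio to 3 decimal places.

Rounding to 2 decimal places leaves the longitude within ±0.005° of the true value.
At 14.31°: 0.005° × 111000 × cos 14.31° = 0.005 × 111000 × 0.9690 ≈ 537.78 m.
Error at 77.36° = 0.005° × 111000 × cos 77.36° ≈ 555 × 0.2188 = 121.45 m.
Ratio: 537.78 / 121.45 = cos 14.31° / cos 77.36° ≈ 4.4281.

4.428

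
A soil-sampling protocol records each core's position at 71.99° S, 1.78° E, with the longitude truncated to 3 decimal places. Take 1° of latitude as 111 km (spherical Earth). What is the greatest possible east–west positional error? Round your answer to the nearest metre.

34 metres

Truncating at 3 decimal places can drop up to a full unit in the last place, so the longitude may be off by as much as 0.001°.
One degree of longitude at 71.99° is 111000 × cos 71.99° ≈ 111000 × 0.3092 = 34319.3 m.
So at most 0.001° × 34319.3 ≈ 34.3193 m east–west.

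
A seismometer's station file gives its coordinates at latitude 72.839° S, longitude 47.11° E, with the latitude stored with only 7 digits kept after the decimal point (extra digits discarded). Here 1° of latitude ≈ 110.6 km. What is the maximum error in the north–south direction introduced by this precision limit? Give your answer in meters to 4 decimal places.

Truncating at 7 decimal places can drop up to a full unit in the last place, so the latitude may be off by as much as 1e-07°.
So the N–S error is at most 1e-07 × 110600 = 0.01106 m.

0.0111 meters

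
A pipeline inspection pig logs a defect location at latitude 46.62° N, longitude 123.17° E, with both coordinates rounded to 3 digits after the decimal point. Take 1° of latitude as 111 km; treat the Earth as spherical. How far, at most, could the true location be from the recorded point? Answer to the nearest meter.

Rounding to 3 decimal places leaves each coordinate within ±0.0005° of the true value.
N–S: 0.0005° × 111000 m/° = 55.5 m.
E–W at 46.62°: 0.0005° × 111000 × cos 46.62° = 0.0005 × 111000 × 0.6868 ≈ 38.1193 m.
The two errors are perpendicular, so the maximum displacement is √(55.5² + 38.1193²) ≈ 67.33 m.

67 meters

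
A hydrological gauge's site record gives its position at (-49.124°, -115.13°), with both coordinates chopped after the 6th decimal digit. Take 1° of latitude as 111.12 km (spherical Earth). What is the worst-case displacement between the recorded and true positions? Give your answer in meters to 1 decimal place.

0.1 meters

Truncating at 6 decimal places can drop up to a full unit in the last place, so each coordinate may be off by as much as 1e-06°.
Latitude error → 1e-06 × 111120 = 0.11112 m along the meridian.
East–west component at 49.124°: 1e-06° × 111120 × cos 49.124° ≈ 1e-06 × 72719.6 ≈ 0.0727196 m.
Worst case both components are at the extreme and orthogonal: √(0.11112² + 0.0727196²) ≈ 0.1328 m.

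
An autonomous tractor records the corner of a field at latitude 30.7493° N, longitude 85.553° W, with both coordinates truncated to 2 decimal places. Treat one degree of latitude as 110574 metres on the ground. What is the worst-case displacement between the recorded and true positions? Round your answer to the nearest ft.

4783 ft

Truncating at 2 decimal places can drop up to a full unit in the last place, so each coordinate may be off by as much as 0.01°.
Latitude error → 0.01 × 110574 = 1105.74 m along the meridian.
E–W at 30.7493°: 0.01° × 110574 × cos 30.7493° = 0.01 × 110574 × 0.8594 ≈ 950.287 m.
Worst case both components are at the extreme and orthogonal: √(1105.74² + 950.287²) ≈ 1457.98 m.
In feet: 1457.98 m ÷ 0.3048 ≈ 4783.4 ft.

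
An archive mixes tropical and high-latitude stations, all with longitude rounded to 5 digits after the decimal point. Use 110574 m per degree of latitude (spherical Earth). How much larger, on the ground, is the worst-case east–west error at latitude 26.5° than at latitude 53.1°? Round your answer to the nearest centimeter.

16 centimeters

Rounding to 5 decimal places leaves the longitude within ±5e-06° of the true value.
Error at 26.5° = 5e-06° × 110574 × cos 26.5° ≈ 0.55287 × 0.8949 = 0.49478 m.
At 53.1°: 5e-06° × 110574 × cos 53.1° = 5e-06 × 110574 × 0.6004 ≈ 0.33195 m.
So the lower-latitude error exceeds the higher by 0.49478 − 0.33195 = 0.16283 m.
That is 0.162828 m = 16.283 cm.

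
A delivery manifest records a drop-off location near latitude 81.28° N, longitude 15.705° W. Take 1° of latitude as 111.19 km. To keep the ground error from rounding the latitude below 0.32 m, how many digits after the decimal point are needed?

One degree of latitude covers 111190 m.
With N decimal places the half-ulp bound is 0.5·10⁻ᴺ°, or 0.5·10⁻ᴺ × 111190 m on the ground.
Need 0.5 × 111190 × 10⁻ᴺ ≤ 0.32 → 10⁻ᴺ ≤ 5.756e-06, so N ≥ 5.24.
At 5 places the error can reach 0.556 m, but 6 places keeps it to 0.0556 m.

6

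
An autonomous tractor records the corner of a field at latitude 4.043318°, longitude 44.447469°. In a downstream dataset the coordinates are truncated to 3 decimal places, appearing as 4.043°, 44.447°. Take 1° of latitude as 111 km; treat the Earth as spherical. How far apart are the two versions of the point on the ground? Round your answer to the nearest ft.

The latitude changed by +0.000318° and the longitude by +0.000469°.
N–S: 0.000318° × 111000 m/° = 35.298 m.
E–W at 4.043°: 0.000469° × 111000 × cos 4.043° = 0.000469 × 111000 × 0.9975 ≈ 51.9294 m.
Distance: √(35.298² + 51.9294²) ≈ 62.7903 m.
Converting: 62.7903 m × 3.2808 ft/m ≈ 206 ft.

206 ft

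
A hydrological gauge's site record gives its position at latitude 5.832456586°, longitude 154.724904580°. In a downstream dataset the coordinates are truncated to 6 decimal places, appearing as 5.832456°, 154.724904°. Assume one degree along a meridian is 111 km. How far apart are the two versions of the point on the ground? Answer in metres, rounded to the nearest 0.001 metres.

The latitude changed by +0.000000586° and the longitude by +0.000000580°.
N–S: 0.000000586° × 111000 m/° = 0.065046 m.
East–west at this latitude: 0.000000580° × 111000 × cos 5.83246° ≈ 0.000000580 × 110425 = 0.0640467 m.
Hypotenuse of the two orthogonal shifts: √(0.065046² + 0.0640467²) = 0.0912851 m.

0.091 metres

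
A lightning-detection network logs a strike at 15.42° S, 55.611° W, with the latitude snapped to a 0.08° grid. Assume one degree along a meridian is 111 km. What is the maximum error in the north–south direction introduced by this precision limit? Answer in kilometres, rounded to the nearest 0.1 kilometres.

With a 0.08° grid the true value lies within half a step, ±0.08°/2 = ±0.04°, of the stored one.
Along the meridian that is 0.04° × 111000 m/° = 4440 m.
That is 4440 m = 4.44 km.

4.4 kilometres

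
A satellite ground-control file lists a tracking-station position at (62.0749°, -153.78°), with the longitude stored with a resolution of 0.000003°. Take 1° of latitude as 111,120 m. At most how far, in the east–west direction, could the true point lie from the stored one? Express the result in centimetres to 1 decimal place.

With a 0.000003° grid the true value lies within half a step, ±0.000003°/2 = ±1.5e-06°, of the stored one.
Parallels shrink by cos φ, so at 62.0749° a degree of longitude is 111120 × 0.4683 ≈ 52039.4 m.
So at most 1.5e-06° × 52039.4 ≈ 0.0780591 m east–west.
That is 0.0780591 m = 7.8059 cm.

7.8 centimetres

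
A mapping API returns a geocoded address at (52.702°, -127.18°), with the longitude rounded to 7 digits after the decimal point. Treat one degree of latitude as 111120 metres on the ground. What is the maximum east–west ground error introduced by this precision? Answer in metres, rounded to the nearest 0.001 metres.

0.003 metres

Rounding to 7 decimal places leaves the longitude within ±5e-08° of the true value.
Parallels shrink by cos φ, so at 52.702° a degree of longitude is 111120 × 0.6060 ≈ 67334.3 m.
So at most 5e-08° × 67334.3 ≈ 0.00336672 m east–west.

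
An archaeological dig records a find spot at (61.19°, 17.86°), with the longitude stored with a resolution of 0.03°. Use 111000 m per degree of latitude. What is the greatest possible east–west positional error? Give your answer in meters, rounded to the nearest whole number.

With a 0.03° grid the true value lies within half a step, ±0.03°/2 = ±0.015°, of the stored one.
At latitude 61.19° a degree of longitude spans 111000 m × cos 61.19° = 111000 × 0.4819 ≈ 53491.6 m.
Maximum E–W displacement: 0.015 × 53491.6 = 802.375 m.

802 meters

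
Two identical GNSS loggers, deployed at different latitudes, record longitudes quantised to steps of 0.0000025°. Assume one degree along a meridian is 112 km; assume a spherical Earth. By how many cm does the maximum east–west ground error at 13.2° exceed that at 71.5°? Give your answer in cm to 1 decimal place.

With a 0.0000025° grid the true value lies within half a step, ±0.0000025°/2 = ±1.25e-06°, of the stored one.
At 13.2°: 1.25e-06° × 112000 × cos 13.2° = 1.25e-06 × 112000 × 0.9736 ≈ 0.1363 m.
At 71.5°: 1.25e-06° × 112000 × cos 71.5° = 1.25e-06 × 112000 × 0.3173 ≈ 0.044423 m.
Difference: 0.1363 − 0.044423 = 0.091878 m.
That is 0.0918784 m = 9.1878 cm.

9.2 cm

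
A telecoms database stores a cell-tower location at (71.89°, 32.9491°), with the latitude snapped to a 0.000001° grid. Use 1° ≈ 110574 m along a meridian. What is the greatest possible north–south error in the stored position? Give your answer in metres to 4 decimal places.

With a 0.000001° grid the true value lies within half a step, ±0.000001°/2 = ±5e-07°, of the stored one.
So the N–S error is at most 5e-07 × 110574 = 0.055287 m.

0.0553 metres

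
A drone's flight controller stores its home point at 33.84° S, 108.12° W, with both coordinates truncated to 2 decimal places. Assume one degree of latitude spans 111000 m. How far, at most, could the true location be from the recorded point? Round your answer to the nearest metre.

Truncating at 2 decimal places can drop up to a full unit in the last place, so each coordinate may be off by as much as 0.01°.
Latitude error → 0.01 × 111000 = 1110 m along the meridian.
E–W at 33.84°: 0.01° × 111000 × cos 33.84° = 0.01 × 111000 × 0.8306 ≈ 921.961 m.
Worst case both components are at the extreme and orthogonal: √(1110² + 921.961²) ≈ 1442.95 m.

1443 metres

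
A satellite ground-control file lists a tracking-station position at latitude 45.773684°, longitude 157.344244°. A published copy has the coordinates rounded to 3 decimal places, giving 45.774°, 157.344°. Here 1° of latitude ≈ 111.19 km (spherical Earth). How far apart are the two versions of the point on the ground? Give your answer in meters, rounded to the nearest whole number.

40 meters

The latitude changed by -0.000316° and the longitude by +0.000244°.
North–south shift: -0.000316 × 111190 = -35.136 m.
East–west at this latitude: 0.000244° × 111190 × cos 45.774° ≈ 0.000244 × 77554 = 18.9232 m.
Distance: √(35.136² + 18.9232²) ≈ 39.9077 m.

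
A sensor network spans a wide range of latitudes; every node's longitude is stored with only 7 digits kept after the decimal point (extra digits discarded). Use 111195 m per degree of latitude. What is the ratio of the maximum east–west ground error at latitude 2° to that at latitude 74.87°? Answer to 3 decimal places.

3.829

Truncating at 7 decimal places can drop up to a full unit in the last place, so the longitude may be off by as much as 1e-07°.
Error at 2° = 1e-07° × 111195 × cos 2° ≈ 0.011119 × 0.9994 = 0.011113 m.
Error at 74.87° = 1e-07° × 111195 × cos 74.87° ≈ 0.011119 × 0.2610 = 0.0029023 m.
The ratio reduces to cos 2° / cos 74.87° = 0.9994/0.2610 ≈ 3.8289.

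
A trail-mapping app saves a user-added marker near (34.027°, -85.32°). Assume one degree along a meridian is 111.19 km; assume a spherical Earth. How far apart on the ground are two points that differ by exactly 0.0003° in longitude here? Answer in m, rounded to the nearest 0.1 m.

At 34.027° a degree of longitude is 111190 × cos 34.027° ≈ 92151.4 m, so 0.0003° corresponds to 27.6454 m.

27.6 m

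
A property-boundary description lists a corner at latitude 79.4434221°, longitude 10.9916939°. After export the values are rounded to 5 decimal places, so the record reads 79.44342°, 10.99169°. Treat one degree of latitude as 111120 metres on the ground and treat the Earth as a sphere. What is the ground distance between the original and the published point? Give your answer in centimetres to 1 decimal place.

The latitude changed by +0.0000021° and the longitude by +0.0000039°.
North–south shift: 0.0000021 × 111120 = 0.233352 m.
E–W at 79.4434°: 0.0000039° × 111120 × cos 79.4434° = 0.0000039 × 111120 × 0.1832 ≈ 0.0793958 m.
Hypotenuse of the two orthogonal shifts: √(0.233352² + 0.0793958²) = 0.246489 m.
That is 0.246489 m = 24.649 cm.

24.6 centimetres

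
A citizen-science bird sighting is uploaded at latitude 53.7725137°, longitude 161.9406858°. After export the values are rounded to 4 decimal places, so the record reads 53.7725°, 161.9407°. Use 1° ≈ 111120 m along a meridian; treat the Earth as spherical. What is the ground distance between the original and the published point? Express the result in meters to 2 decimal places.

Δlat = 53.7725137 − 53.7725 = +0.0000137°; Δlon = 161.9406858 − 161.9407 = -0.0000142°.
N–S: 0.0000137° × 111120 m/° = 1.52234 m.
E–W at 53.7725°: -0.0000142° × 111120 × cos 53.7725° = -0.0000142 × 111120 × 0.5910 ≈ -0.93253 m.
Distance: √(1.52234² + 0.93253²) ≈ 1.78526 m.

1.79 meters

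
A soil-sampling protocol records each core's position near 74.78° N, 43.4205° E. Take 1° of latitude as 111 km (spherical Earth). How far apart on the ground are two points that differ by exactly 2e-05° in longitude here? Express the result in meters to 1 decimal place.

0.6 meters

2e-05° of longitude at 74.78° is 2e-05 × 111000 × cos 74.78° ≈ 2e-05 × 29140.4 = 0.582808 m.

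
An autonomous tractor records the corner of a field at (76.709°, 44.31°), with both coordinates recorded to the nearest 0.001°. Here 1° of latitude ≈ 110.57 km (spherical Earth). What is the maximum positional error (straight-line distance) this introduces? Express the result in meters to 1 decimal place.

56.7 meters

Rounding to 3 decimal places leaves each coordinate within ±0.0005° of the true value.
N–S: 0.0005° × 110570 m/° = 55.285 m.
Longitude error → 0.0005 × 110570 × cos 76.709° = 0.0005 × 110570 × 0.2299 ≈ 12.7098 m.
Worst case both components are at the extreme and orthogonal: √(55.285² + 12.7098²) ≈ 56.7272 m.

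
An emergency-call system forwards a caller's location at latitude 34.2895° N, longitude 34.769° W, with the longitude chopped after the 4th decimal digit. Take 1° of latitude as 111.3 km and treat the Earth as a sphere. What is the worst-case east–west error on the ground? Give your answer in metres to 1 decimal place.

9.2 metres

Truncating at 4 decimal places can drop up to a full unit in the last place, so the longitude may be off by as much as 0.0001°.
Parallels shrink by cos φ, so at 34.2895° a degree of longitude is 111300 × 0.8262 ≈ 91956.2 m.
East–west error: 0.0001° × 91956.2 m/° ≈ 9.19562 m.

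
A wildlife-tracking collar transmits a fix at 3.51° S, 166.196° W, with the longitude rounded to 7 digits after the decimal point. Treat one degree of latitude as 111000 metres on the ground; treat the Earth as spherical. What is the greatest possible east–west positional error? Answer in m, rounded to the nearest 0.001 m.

Rounding to 7 decimal places leaves the longitude within ±5e-08° of the true value.
One degree of longitude at 3.51° is 111000 × cos 3.51° ≈ 111000 × 0.9981 = 110792 m.
East–west error: 5e-08° × 110792 m/° ≈ 0.00553959 m.

0.006 m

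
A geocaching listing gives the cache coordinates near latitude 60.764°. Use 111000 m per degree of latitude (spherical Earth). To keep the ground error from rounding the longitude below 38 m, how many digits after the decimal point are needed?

3

At 60.764° one degree of longitude covers 111000 × cos 60.764° ≈ 111000 × 0.4884 ≈ 54213.3 m.
N decimal places → at most half a unit in the last place, 0.5 × 10⁻ᴺ° = 54213.3/2 × 10⁻ᴺ m.
Need 0.5 × 54213.3 × 10⁻ᴺ ≤ 38 → 10⁻ᴺ ≤ 1.402e-03, so N ≥ 2.85.
At 2 places the error can reach 271 m, but 3 places keeps it to 27.1 m.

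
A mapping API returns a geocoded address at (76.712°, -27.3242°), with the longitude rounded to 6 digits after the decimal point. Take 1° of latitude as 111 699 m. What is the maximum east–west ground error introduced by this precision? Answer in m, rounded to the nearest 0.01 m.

0.01 m

Rounding to 6 decimal places leaves the longitude within ±5e-07° of the true value.
Parallels shrink by cos φ, so at 76.712° a degree of longitude is 111699 × 0.2298 ≈ 25673.6 m.
Maximum E–W displacement: 5e-07 × 25673.6 = 0.0128368 m.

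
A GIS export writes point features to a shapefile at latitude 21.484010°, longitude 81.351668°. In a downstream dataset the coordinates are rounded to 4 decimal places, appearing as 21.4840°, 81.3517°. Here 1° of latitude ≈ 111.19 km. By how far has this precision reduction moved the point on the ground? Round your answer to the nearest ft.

11 ft

Δlat = 21.484010 − 21.4840 = +0.000010°; Δlon = 81.351668 − 81.3517 = -0.000032°.
North–south shift: 0.000010 × 111190 = 1.1119 m.
E–W at 21.484°: -0.000032° × 111190 × cos 21.484° = -0.000032 × 111190 × 0.9305 ≈ -3.31086 m.
Distance: √(1.1119² + 3.31086²) ≈ 3.49258 m.
Converting: 3.49258 m × 3.2808 ft/m ≈ 11.459 ft.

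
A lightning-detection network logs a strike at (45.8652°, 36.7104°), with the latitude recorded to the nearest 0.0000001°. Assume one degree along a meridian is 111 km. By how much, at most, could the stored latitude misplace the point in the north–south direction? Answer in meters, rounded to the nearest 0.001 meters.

Rounding to 7 decimal places leaves the latitude within ±5e-08° of the true value.
North–south distance: 5e-08° × 111000 m/° = 0.00555 m.

0.006 meters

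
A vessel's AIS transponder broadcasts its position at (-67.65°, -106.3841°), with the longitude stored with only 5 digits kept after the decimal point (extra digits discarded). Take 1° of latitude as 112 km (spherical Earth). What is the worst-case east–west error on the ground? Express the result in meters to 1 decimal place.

0.4 meters

Truncating at 5 decimal places can drop up to a full unit in the last place, so the longitude may be off by as much as 1e-05°.
Parallels shrink by cos φ, so at 67.65° a degree of longitude is 112000 × 0.3803 ≈ 42589.5 m.
Maximum E–W displacement: 1e-05 × 42589.5 = 0.425895 m.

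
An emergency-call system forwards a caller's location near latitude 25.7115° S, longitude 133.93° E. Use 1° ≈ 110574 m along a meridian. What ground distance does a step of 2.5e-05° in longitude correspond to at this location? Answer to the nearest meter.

2 meters

At 25.7115° a degree of longitude is 110574 × cos 25.7115° ≈ 99626.1 m, so 2.5e-05° corresponds to 2.49065 m.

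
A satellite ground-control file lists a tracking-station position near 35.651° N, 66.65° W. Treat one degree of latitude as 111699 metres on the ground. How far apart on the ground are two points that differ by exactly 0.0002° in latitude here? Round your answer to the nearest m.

22 m

0.0002° × 111699 m/° = 22.3398 m.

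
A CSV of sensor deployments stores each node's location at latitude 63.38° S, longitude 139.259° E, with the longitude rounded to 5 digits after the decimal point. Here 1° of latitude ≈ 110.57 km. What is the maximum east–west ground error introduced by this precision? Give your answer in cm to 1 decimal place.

Rounding to 5 decimal places leaves the longitude within ±5e-06° of the true value.
At latitude 63.38° a degree of longitude spans 110570 m × cos 63.38° = 110570 × 0.4481 ≈ 49543.2 m.
East–west error: 5e-06° × 49543.2 m/° ≈ 0.247716 m.
That is 0.247716 m = 24.772 cm.

24.8 cm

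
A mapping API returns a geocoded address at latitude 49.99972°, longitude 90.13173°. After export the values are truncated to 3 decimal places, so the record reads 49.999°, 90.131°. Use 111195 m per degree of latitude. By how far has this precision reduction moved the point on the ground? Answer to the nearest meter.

96 meters

The latitude changed by +0.00072° and the longitude by +0.00073°.
N–S: 0.00072° × 111195 m/° = 80.0604 m.
East–west at this latitude: 0.00073° × 111195 × cos 49.999° ≈ 0.00073 × 71476.3 = 52.1777 m.
Combined displacement = (80.0604² + 52.1777²)^½ ≈ 95.5624 m.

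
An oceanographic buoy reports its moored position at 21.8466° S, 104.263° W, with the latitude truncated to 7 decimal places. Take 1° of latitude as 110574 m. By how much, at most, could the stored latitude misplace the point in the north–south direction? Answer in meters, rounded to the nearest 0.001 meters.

0.011 meters

Truncating at 7 decimal places can drop up to a full unit in the last place, so the latitude may be off by as much as 1e-07°.
North–south distance: 1e-07° × 110574 m/° = 0.0110574 m.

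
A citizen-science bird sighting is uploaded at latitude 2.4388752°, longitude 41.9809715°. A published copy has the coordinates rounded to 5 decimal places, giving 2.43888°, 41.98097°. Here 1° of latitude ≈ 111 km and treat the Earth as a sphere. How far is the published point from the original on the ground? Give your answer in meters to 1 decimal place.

0.6 meters

The latitude changed by -0.0000048° and the longitude by +0.0000015°.
North–south shift: -0.0000048 × 111000 = -0.5328 m.
East–west at this latitude: 0.0000015° × 111000 × cos 2.43888° ≈ 0.0000015 × 110899 = 0.166349 m.
Combined displacement = (0.5328² + 0.166349²)^½ ≈ 0.558165 m.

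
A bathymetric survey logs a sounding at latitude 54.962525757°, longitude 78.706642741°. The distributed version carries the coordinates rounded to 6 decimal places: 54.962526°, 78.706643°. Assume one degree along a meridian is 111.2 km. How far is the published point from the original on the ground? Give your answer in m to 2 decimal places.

0.03 m

Δlat = 54.962525757 − 54.962526 = -0.000000243°; Δlon = 78.706642741 − 78.706643 = -0.000000259°.
N–S: -0.000000243° × 111200 m/° = -0.0270216 m.
E–W at 54.9625°: -0.000000259° × 111200 × cos 54.9625° = -0.000000259 × 111200 × 0.5741 ≈ -0.0165349 m.
Combined displacement = (0.0270216² + 0.0165349²)^½ ≈ 0.0316792 m.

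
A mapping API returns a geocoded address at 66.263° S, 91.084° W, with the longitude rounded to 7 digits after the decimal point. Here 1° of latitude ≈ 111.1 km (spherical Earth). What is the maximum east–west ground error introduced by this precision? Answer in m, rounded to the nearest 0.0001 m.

Rounding to 7 decimal places leaves the longitude within ±5e-08° of the true value.
One degree of longitude at 66.263° is 111100 × cos 66.263° ≈ 111100 × 0.4025 = 44722.1 m.
East–west error: 5e-08° × 44722.1 m/° ≈ 0.0022361 m.

0.0022 m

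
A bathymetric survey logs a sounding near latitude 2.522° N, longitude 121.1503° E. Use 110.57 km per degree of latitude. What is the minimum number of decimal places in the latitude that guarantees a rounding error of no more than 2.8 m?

5

One degree of latitude covers 110570 m.
N decimal places → at most half a unit in the last place, 0.5 × 10⁻ᴺ° = 110570/2 × 10⁻ᴺ m.
Setting 55285 × 10⁻ᴺ ≤ 2.8 gives 10ᴺ ≥ 1.974e+04, i.e. N ≥ 4.30.
At 4 places the error can reach 5.53 m, but 5 places keeps it to 0.553 m.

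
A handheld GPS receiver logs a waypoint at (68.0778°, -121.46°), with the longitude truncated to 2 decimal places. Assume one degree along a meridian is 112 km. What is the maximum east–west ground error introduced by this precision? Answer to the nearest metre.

418 metres

Truncating at 2 decimal places can drop up to a full unit in the last place, so the longitude may be off by as much as 0.01°.
One degree of longitude at 68.0778° is 112000 × cos 68.0778° ≈ 112000 × 0.3733 = 41814.9 m.
So at most 0.01° × 41814.9 ≈ 418.149 m east–west.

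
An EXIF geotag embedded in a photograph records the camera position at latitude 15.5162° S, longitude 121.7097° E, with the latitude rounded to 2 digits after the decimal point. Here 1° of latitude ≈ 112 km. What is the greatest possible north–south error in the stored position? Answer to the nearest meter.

Rounding to 2 decimal places leaves the latitude within ±0.005° of the true value.
Along the meridian that is 0.005° × 112000 m/° = 560 m.

560 meters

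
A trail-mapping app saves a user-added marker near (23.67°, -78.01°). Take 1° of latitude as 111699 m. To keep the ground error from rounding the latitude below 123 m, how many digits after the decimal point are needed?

3

One degree of latitude covers 111699 m.
Rounding to N decimal places gives at most 0.5 × 10⁻ᴺ degrees of error, i.e. 0.5 × 10⁻ᴺ × 111699 m.
Setting 55849.5 × 10⁻ᴺ ≤ 123 gives 10ᴺ ≥ 454.1, i.e. N ≥ 2.66.
At 2 places the error can reach 558 m, but 3 places keeps it to 55.8 m.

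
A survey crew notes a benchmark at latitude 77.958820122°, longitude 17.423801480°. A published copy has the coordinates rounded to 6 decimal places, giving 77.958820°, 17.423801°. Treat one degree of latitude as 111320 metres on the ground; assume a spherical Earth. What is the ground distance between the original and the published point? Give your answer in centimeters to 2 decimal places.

Δlat = 77.958820122 − 77.958820 = +0.000000122°; Δlon = 17.423801480 − 17.423801 = +0.000000480°.
North–south shift: 0.000000122 × 111320 = 0.013581 m.
E–W at 77.9588°: 0.000000480° × 111320 × cos 77.9588° = 0.000000480 × 111320 × 0.2086 ≈ 0.011147 m.
Combined displacement = (0.013581² + 0.011147²)^½ ≈ 0.0175699 m.
That is 0.0175699 m = 1.757 cm.

1.76 centimeters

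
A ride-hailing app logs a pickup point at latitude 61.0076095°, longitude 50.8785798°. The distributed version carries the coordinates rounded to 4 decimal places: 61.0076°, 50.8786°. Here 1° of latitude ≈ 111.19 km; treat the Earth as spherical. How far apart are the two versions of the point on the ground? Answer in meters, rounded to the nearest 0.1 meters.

1.5 meters

Δlat = 61.0076095 − 61.0076 = +0.0000095°; Δlon = 50.8785798 − 50.8786 = -0.0000202°.
N–S: 0.0000095° × 111190 m/° = 1.05631 m.
East–west at this latitude: -0.0000202° × 111190 × cos 61.0076° ≈ -0.0000202 × 53893.1 = -1.08864 m.
Combined displacement = (1.05631² + 1.08864²)^½ ≈ 1.51688 m.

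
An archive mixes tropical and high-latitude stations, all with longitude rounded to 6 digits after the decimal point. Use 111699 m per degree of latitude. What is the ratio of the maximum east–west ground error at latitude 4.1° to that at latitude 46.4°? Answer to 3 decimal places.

Rounding to 6 decimal places leaves the longitude within ±5e-07° of the true value.
At 4.1°: 5e-07° × 111699 × cos 4.1° = 5e-07 × 111699 × 0.9974 ≈ 0.055707 m.
At 46.4°: 5e-07° × 111699 × cos 46.4° = 5e-07 × 111699 × 0.6896 ≈ 0.038515 m.
The ratio reduces to cos 4.1° / cos 46.4° = 0.9974/0.6896 ≈ 1.4464.

1.446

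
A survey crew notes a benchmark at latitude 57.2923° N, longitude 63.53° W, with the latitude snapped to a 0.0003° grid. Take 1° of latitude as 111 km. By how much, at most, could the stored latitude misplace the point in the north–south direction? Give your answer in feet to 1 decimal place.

With a 0.0003° grid the true value lies within half a step, ±0.0003°/2 = ±0.00015°, of the stored one.
So the N–S error is at most 0.00015 × 111000 = 16.65 m.
In feet: 16.65 m ÷ 0.3048 ≈ 54.626 ft.

54.6 feet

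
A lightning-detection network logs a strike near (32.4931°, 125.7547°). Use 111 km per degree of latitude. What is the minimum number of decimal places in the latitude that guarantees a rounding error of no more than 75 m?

One degree of latitude covers 111000 m.
N decimal places → at most half a unit in the last place, 0.5 × 10⁻ᴺ° = 111000/2 × 10⁻ᴺ m.
Setting 55500 × 10⁻ᴺ ≤ 75 gives 10ᴺ ≥ 740, i.e. N ≥ 2.87.
At 2 places the error can reach 555 m, but 3 places keeps it to 55.5 m.

3 decimal places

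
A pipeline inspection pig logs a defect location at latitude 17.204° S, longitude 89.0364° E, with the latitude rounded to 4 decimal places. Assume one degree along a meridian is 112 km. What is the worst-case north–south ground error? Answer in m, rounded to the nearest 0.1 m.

Rounding to 4 decimal places leaves the latitude within ±5e-05° of the true value.
Along the meridian that is 5e-05° × 112000 m/° = 5.6 m.

5.6 m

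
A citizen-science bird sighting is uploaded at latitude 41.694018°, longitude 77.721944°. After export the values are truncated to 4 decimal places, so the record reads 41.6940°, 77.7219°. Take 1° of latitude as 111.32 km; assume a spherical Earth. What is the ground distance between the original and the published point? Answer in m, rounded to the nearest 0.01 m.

4.17 m

The latitude changed by +0.000018° and the longitude by +0.000044°.
North–south shift: 0.000018 × 111320 = 2.00376 m.
East–west at this latitude: 0.000044° × 111320 × cos 41.694° ≈ 0.000044 × 83123.5 = 3.65743 m.
Combined displacement = (2.00376² + 3.65743²)^½ ≈ 4.17036 m.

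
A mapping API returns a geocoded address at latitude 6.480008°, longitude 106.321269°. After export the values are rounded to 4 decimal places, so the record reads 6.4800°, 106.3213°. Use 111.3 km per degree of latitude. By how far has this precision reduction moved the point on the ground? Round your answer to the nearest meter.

4 meters

The latitude changed by +0.000008° and the longitude by -0.000031°.
N–S: 0.000008° × 111300 m/° = 0.8904 m.
E–W at 6.48°: -0.000031° × 111300 × cos 6.48° = -0.000031 × 111300 × 0.9936 ≈ -3.42826 m.
Distance: √(0.8904² + 3.42826²) ≈ 3.542 m.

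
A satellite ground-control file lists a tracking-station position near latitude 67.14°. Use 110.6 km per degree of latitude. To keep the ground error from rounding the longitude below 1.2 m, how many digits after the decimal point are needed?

At 67.14° one degree of longitude covers 110600 × cos 67.14° ≈ 110600 × 0.3885 ≈ 42966 m.
N decimal places → at most half a unit in the last place, 0.5 × 10⁻ᴺ° = 42966/2 × 10⁻ᴺ m.
Setting 21483 × 10⁻ᴺ ≤ 1.2 gives 10ᴺ ≥ 1.79e+04, i.e. N ≥ 4.25.
So 5 decimal places suffice (0.215 m); 4 would allow up to 2.15 m.

5 decimal places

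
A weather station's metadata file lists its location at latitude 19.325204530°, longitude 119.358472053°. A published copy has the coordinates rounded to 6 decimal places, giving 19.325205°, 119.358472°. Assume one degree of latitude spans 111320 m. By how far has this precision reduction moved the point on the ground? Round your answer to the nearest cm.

5 cm

Δlat = 19.325204530 − 19.325205 = -0.000000470°; Δlon = 119.358472053 − 119.358472 = +0.000000053°.
N–S: -0.000000470° × 111320 m/° = -0.0523204 m.
East–west at this latitude: 0.000000053° × 111320 × cos 19.3252° ≈ 0.000000053 × 105048 = 0.00556753 m.
Distance: √(0.0523204² + 0.00556753²) ≈ 0.0526158 m.
That is 0.0526158 m = 5.2616 cm.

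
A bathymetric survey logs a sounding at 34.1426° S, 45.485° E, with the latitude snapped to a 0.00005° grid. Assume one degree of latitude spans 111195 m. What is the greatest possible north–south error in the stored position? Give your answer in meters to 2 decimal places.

With a 0.00005° grid the true value lies within half a step, ±0.00005°/2 = ±2.5e-05°, of the stored one.
North–south distance: 2.5e-05° × 111195 m/° = 2.77988 m.

2.78 meters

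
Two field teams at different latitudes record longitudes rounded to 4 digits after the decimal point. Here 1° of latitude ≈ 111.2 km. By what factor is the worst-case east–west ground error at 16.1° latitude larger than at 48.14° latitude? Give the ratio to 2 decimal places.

1.44

Rounding to 4 decimal places leaves the longitude within ±5e-05° of the true value.
Error at 16.1° = 5e-05° × 111200 × cos 16.1° ≈ 5.56 × 0.9608 = 5.3419 m.
At 48.14°: 5e-05° × 111200 × cos 48.14° = 5e-05 × 111200 × 0.6673 ≈ 3.7103 m.
Ratio: 5.3419 / 3.7103 = cos 16.1° / cos 48.14° ≈ 1.4398.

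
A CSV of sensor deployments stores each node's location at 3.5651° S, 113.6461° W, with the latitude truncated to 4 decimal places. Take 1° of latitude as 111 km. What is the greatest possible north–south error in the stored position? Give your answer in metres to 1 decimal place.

11.1 metres

Truncating at 4 decimal places can drop up to a full unit in the last place, so the latitude may be off by as much as 0.0001°.
Along the meridian that is 0.0001° × 111000 m/° = 11.1 m.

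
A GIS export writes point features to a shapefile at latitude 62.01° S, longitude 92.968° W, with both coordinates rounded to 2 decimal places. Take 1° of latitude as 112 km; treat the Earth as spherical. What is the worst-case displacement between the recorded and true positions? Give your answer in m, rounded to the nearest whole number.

Rounding to 2 decimal places leaves each coordinate within ±0.005° of the true value.
N–S: 0.005° × 112000 m/° = 560 m.
East–west component at 62.01°: 0.005° × 112000 × cos 62.01° ≈ 0.005 × 52563.6 ≈ 262.818 m.
Worst case both components are at the extreme and orthogonal: √(560² + 262.818²) ≈ 618.606 m.

619 m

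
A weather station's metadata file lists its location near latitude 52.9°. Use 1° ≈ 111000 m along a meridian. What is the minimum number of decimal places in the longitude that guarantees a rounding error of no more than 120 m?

3

At 52.9° one degree of longitude covers 111000 × cos 52.9° ≈ 111000 × 0.6032 ≈ 66956.1 m.
Rounding to N decimal places gives at most 0.5 × 10⁻ᴺ degrees of error, i.e. 0.5 × 10⁻ᴺ × 66956.1 m.
Setting 33478 × 10⁻ᴺ ≤ 120 gives 10ᴺ ≥ 279, i.e. N ≥ 2.45.
At 2 places the error can reach 335 m, but 3 places keeps it to 33.5 m.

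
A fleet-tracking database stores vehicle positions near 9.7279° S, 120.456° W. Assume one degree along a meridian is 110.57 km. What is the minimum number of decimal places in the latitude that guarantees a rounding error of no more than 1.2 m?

One degree of latitude covers 110570 m.
With N decimal places the half-ulp bound is 0.5·10⁻ᴺ°, or 0.5·10⁻ᴺ × 110570 m on the ground.
Setting 55285 × 10⁻ᴺ ≤ 1.2 gives 10ᴺ ≥ 4.607e+04, i.e. N ≥ 4.66.
N = 4 would give 5.53 m (too coarse); N = 5 gives 0.553 m ≤ 1.2 m.

5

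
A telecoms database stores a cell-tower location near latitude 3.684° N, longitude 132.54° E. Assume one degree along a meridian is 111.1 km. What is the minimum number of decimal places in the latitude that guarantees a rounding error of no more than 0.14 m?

One degree of latitude covers 111100 m.
Rounding to N decimal places gives at most 0.5 × 10⁻ᴺ degrees of error, i.e. 0.5 × 10⁻ᴺ × 111100 m.
Setting 55550 × 10⁻ᴺ ≤ 0.14 gives 10ᴺ ≥ 3.968e+05, i.e. N ≥ 5.60.
At 5 places the error can reach 0.555 m, but 6 places keeps it to 0.0555 m.

6 decimal places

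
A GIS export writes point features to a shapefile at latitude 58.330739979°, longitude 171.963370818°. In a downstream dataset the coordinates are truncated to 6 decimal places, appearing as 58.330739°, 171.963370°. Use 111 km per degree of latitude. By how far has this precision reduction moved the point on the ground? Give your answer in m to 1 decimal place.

0.1 m

Δlat = 58.330739979 − 58.330739 = +0.000000979°; Δlon = 171.963370818 − 171.963370 = +0.000000818°.
North–south shift: 0.000000979 × 111000 = 0.108669 m.
East–west at this latitude: 0.000000818° × 111000 × cos 58.3307° ≈ 0.000000818 × 58276.7 = 0.0476703 m.
Hypotenuse of the two orthogonal shifts: √(0.108669² + 0.0476703²) = 0.118665 m.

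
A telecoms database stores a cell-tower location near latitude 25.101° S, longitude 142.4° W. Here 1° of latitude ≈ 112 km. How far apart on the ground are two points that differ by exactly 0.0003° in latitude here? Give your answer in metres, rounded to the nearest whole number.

34 metres

0.0003° × 112000 m/° = 33.6 m.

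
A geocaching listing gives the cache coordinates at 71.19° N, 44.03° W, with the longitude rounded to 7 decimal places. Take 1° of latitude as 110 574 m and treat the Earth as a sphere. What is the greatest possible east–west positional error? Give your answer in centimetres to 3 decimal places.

Rounding to 7 decimal places leaves the longitude within ±5e-08° of the true value.
At latitude 71.19° a degree of longitude spans 110574 m × cos 71.19° = 110574 × 0.3224 ≈ 35652.5 m.
Maximum E–W displacement: 5e-08 × 35652.5 = 0.00178262 m.
That is 0.00178262 m = 0.17826 cm.

0.178 centimetres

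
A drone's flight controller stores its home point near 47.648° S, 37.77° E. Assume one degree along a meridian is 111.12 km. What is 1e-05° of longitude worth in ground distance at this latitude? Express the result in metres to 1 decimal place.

0.7 metres

1e-05° of longitude at 47.648° is 1e-05 × 111120 × cos 47.648° ≈ 1e-05 × 74859.7 = 0.748597 m.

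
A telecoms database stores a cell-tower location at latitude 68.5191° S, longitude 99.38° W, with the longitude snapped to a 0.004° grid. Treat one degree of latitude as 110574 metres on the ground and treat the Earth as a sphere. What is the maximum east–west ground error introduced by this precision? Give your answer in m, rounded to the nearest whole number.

With a 0.004° grid the true value lies within half a step, ±0.004°/2 = ±0.002°, of the stored one.
Parallels shrink by cos φ, so at 68.5191° a degree of longitude is 110574 × 0.3662 ≈ 40491.2 m.
So at most 0.002° × 40491.2 ≈ 80.9824 m east–west.

81 m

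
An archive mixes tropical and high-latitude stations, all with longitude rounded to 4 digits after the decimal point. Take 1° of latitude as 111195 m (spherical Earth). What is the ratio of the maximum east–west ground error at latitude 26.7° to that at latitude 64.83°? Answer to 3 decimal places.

2.101

Rounding to 4 decimal places leaves the longitude within ±5e-05° of the true value.
Error at 26.7° = 5e-05° × 111195 × cos 26.7° ≈ 5.5598 × 0.8934 = 4.9669 m.
Error at 64.83° = 5e-05° × 111195 × cos 64.83° ≈ 5.5598 × 0.4253 = 2.3646 m.
The ratio reduces to cos 26.7° / cos 64.83° = 0.8934/0.4253 ≈ 2.1005.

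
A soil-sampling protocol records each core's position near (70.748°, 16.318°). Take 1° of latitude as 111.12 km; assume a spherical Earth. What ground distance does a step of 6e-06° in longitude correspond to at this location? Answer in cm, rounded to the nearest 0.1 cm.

22.0 cm

At 70.748° a degree of longitude is 111120 × cos 70.748° ≈ 36638.9 m, so 6e-06° corresponds to 0.219833 m.
That is 0.219833 m = 21.983 cm.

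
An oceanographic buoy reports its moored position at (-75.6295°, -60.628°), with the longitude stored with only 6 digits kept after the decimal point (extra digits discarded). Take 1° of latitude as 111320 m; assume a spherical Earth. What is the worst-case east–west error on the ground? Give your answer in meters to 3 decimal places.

0.028 meters

Truncating at 6 decimal places can drop up to a full unit in the last place, so the longitude may be off by as much as 1e-06°.
At latitude 75.6295° a degree of longitude spans 111320 m × cos 75.6295° = 111320 × 0.2482 ≈ 27628.6 m.
So at most 1e-06° × 27628.6 ≈ 0.0276286 m east–west.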